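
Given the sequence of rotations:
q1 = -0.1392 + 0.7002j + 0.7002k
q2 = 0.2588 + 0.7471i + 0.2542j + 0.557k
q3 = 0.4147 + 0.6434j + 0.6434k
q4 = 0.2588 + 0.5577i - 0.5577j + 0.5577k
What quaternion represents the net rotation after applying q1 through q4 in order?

q2 · q1 = -0.604 - 0.316i - 0.3773j + 0.6268k
q3 · q2 · q1 = -0.411 + 0.515i - 0.7484j + 0.0746k
q4 · q3 · q2 · q1 = -0.8526 + 0.2798i + 0.2811j - 0.3401k
-0.8526 + 0.2798i + 0.2811j - 0.3401k


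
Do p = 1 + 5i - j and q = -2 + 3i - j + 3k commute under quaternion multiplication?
No: pq = -18 - 10i - 14j + k ≠ -18 - 4i + 16j + 5k = qp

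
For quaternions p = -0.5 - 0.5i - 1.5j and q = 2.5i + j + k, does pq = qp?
No: pq = 2.75 - 2.75i + 2.75k ≠ 2.75 + 0.25i - j - 3.75k = qp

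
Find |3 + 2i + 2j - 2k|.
√21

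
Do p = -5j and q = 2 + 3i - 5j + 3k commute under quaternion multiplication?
No: pq = -25 - 15i - 10j + 15k ≠ -25 + 15i - 10j - 15k = qp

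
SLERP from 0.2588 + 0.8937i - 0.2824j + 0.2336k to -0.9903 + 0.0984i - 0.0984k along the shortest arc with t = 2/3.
0.9189 + 0.3241i - 0.1276j + 0.1852k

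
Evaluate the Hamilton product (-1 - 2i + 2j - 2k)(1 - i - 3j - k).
1 - 9i + 5j + 7k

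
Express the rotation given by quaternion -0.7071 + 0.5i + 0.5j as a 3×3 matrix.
[[0.5, 0.5, -0.7071], [0.5, 0.5, 0.7071], [0.7071, -0.7071, 0]]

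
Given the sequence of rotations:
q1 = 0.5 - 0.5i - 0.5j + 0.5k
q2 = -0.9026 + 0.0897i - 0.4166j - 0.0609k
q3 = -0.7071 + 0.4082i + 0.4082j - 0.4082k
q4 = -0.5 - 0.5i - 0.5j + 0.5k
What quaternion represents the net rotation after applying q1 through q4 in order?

q2 · q1 = -0.5843 + 0.2574i + 0.2286j - 0.7349k
q3 · q2 · q1 = -0.0852 - 0.6272i - 0.2052j + 0.7464k
q4 · q3 · q2 · q1 = -0.7468 + 0.0856i + 0.2048j - 0.6268k
-0.7468 + 0.0856i + 0.2048j - 0.6268k


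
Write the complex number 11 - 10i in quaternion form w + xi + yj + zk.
11 - 10i + 0j + 0k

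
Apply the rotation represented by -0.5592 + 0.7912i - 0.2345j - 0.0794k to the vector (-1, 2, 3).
(-1.387, 2.519, -2.393)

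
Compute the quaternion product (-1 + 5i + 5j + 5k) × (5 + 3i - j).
-15 + 27i + 41j + 5k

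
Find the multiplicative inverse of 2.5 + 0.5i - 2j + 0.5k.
0.2326 - 0.0465i + 0.186j - 0.0465k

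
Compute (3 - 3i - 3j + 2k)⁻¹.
0.0968 + 0.0968i + 0.0968j - 0.0645k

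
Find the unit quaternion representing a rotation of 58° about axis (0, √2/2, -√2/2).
0.8746 + 0.3428j - 0.3428k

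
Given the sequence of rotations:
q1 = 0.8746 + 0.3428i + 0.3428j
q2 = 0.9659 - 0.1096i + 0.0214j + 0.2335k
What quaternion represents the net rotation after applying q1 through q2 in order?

q2 · q1 = 0.875 + 0.1552i + 0.4299j + 0.1593k
0.875 + 0.1552i + 0.4299j + 0.1593k


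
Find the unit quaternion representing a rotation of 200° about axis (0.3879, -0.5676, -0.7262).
-0.1736 + 0.382i - 0.559j - 0.7152k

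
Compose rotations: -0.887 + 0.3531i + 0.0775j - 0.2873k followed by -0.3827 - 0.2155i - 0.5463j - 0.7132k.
0.253 + 0.2682i + 0.1412j + 0.9188k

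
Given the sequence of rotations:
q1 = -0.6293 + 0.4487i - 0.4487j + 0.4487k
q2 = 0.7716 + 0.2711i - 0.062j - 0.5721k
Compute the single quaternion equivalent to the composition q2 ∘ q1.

q2 · q1 = -0.3783 - 0.1089i - 0.6855j + 0.6124k
-0.3783 - 0.1089i - 0.6855j + 0.6124k


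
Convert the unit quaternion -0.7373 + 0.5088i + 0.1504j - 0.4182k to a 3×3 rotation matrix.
[[0.605, -0.4636, -0.6473], [0.7697, 0.1325, 0.6245], [-0.2038, -0.8761, 0.437]]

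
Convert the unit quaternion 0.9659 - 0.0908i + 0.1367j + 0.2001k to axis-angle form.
axis = (-0.3509, 0.5282, 0.7732), θ = π/6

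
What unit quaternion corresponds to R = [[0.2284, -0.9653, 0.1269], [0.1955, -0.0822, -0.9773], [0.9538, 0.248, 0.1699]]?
0.5736 + 0.534i - 0.3604j + 0.5059k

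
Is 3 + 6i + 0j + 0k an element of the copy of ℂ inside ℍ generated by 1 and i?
Yes. The quaternion 3 + 6i has j- and k-coefficients y = z = 0, so it lies in the complex subalgebra spanned by 1 and i.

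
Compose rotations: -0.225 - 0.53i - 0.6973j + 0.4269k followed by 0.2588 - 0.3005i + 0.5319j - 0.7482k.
0.4728 - 0.3642i + 0.2247j + 0.7703k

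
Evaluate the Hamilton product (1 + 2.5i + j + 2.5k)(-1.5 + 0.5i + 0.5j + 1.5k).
-7 - 3i - 3.5j - 1.5k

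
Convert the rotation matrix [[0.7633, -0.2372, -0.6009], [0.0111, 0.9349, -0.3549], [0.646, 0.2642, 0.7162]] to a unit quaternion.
0.9239 + 0.1675i - 0.3374j + 0.0672k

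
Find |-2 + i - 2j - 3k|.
√18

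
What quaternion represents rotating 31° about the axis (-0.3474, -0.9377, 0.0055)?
0.9636 - 0.0928i - 0.2506j + 0.0015k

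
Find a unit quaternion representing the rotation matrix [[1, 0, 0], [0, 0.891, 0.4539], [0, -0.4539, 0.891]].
0.9724 - 0.2334i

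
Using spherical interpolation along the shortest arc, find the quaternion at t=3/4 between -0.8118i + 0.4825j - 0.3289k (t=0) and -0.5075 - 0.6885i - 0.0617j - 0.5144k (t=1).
-0.3993 - 0.7665i + 0.085j - 0.4958k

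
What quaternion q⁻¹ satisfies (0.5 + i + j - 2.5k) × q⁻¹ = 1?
0.0588 - 0.1176i - 0.1176j + 0.2941k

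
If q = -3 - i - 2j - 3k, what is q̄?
-3 + i + 2j + 3k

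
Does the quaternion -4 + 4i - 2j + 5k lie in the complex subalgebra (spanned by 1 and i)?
No. The quaternion -4 + 4i - 2j + 5k has j-coefficient y = -2 and k-coefficient z = 5, not both zero, so it does not lie in the complex subalgebra spanned by 1 and i.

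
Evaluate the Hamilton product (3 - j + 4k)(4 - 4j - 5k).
28 + 21i - 16j + k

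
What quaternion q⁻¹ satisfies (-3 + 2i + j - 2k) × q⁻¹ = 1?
-0.1667 - 0.1111i - 0.0556j + 0.1111k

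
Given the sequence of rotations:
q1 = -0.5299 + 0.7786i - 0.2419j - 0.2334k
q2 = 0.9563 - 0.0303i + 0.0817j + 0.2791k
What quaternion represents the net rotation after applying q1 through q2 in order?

q2 · q1 = -0.3982 + 0.8091i - 0.0644j - 0.4274k
-0.3982 + 0.8091i - 0.0644j - 0.4274k


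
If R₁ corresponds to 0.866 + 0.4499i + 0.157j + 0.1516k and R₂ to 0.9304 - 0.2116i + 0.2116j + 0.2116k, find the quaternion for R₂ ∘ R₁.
0.8356 + 0.2342i + 0.4566j + 0.1959k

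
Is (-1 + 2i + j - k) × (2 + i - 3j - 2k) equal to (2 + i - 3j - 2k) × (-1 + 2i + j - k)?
No: pq = -3 - 2i + 8j - 7k ≠ -3 + 8i + 2j + 7k = qp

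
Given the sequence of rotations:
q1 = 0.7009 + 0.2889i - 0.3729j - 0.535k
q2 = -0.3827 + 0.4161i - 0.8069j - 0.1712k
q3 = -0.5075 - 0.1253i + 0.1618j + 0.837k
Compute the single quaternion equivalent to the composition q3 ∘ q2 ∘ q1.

q2 · q1 = -0.7809 + 0.5489i - 0.2497j + 0.1627k
q3 · q2 · q1 = 0.3693 + 0.0546i + 0.4802j - 0.7937k
0.3693 + 0.0546i + 0.4802j - 0.7937k


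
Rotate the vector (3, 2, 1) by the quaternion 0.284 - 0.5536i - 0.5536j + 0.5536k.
(-1.008, 2.032, -2.976)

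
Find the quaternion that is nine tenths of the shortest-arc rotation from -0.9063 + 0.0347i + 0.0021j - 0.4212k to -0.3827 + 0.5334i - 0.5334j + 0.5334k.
-0.5016 + 0.5222i - 0.5169j + 0.4566k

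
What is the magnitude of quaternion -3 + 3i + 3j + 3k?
6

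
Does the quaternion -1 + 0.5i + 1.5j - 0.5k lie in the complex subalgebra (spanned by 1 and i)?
No. The quaternion -1 + 0.5i + 1.5j - 0.5k has j-coefficient y = 1.5 and k-coefficient z = -0.5, not both zero, so it does not lie in the complex subalgebra spanned by 1 and i.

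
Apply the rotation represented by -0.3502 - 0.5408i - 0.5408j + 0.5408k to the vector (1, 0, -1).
(0.036, 1.17, -0.794)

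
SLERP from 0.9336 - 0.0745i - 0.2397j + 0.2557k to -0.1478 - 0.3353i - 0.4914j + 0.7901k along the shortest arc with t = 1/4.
0.7636 - 0.1794i - 0.3768j + 0.4927k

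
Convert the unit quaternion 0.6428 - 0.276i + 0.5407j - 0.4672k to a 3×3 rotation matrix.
[[-0.0213, 0.3022, 0.953], [-0.8991, 0.4111, -0.1504], [-0.4372, -0.8601, 0.2629]]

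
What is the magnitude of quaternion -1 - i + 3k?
√11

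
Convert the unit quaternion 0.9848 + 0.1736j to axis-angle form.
axis = (0, 1, 0), θ = 20°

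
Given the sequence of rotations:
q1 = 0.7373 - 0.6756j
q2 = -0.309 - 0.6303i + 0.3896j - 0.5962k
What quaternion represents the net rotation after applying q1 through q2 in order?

q2 · q1 = 0.0354 - 0.8675i + 0.496j - 0.0137k
0.0354 - 0.8675i + 0.496j - 0.0137k


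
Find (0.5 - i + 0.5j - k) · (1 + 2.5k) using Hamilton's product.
3 + 0.25i + 3j + 0.25k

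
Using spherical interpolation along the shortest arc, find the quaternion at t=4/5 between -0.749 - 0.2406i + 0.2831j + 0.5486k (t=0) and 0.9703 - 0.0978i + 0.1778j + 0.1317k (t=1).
-0.9959 + 0.027i - 0.0849j + 0.0159k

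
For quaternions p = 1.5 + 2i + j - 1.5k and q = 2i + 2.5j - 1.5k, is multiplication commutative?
No: pq = -8.75 + 5.25i + 3.75j + 0.75k ≠ -8.75 + 0.75i + 3.75j - 5.25k = qp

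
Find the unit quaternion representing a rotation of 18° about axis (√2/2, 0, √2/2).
0.9877 + 0.1106i + 0.1106k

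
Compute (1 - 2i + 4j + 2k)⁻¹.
0.04 + 0.08i - 0.16j - 0.08k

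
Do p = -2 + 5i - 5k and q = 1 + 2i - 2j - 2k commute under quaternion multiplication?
No: pq = -22 - 9i + 4j - 11k ≠ -22 + 11i + 4j + 9k = qp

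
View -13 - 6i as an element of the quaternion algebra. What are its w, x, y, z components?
-13 - 6i + 0j + 0k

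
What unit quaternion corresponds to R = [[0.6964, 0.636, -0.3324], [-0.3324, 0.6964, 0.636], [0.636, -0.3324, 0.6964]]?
0.8788 - 0.2755i - 0.2755j - 0.2755k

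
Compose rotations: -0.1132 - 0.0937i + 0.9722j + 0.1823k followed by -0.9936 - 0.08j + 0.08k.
0.1757 + 0.0007i - 0.9644j - 0.1977k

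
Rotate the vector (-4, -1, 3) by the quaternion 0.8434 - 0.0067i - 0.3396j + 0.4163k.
(-2.729, -4.295, 0.333)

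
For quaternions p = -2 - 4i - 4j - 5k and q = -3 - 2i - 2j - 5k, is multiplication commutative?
No: pq = -35 + 26i + 6j + 25k ≠ -35 + 6i + 26j + 25k = qp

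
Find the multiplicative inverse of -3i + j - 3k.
0.1579i - 0.0526j + 0.1579k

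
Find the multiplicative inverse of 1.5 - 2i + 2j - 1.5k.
0.12 + 0.16i - 0.16j + 0.12k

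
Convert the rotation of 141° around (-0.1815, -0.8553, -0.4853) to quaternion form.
0.3338 - 0.1711i - 0.8062j - 0.4575k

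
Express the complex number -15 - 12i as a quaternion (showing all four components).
-15 - 12i + 0j + 0k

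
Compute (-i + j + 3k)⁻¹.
0.0909i - 0.0909j - 0.2727k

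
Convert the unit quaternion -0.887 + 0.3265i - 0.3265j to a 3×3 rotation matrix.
[[0.7868, -0.2132, 0.5792], [-0.2132, 0.7868, 0.5792], [-0.5792, -0.5792, 0.5736]]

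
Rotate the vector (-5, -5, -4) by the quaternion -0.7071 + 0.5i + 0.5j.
(-2.172, -7.828, 0)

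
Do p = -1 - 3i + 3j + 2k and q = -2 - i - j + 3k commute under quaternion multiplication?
No: pq = -4 + 18i + 2j - k ≠ -4 - 4i - 12j - 13k = qp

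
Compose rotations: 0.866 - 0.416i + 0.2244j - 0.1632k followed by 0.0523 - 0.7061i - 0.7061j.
-0.09 - 0.518i - 0.715j - 0.4607k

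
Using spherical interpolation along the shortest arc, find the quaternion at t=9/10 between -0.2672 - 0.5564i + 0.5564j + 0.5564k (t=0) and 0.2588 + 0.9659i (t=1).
-0.2704 - 0.9584i + 0.0642j + 0.0642k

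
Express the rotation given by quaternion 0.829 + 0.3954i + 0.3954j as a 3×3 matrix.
[[0.6873, 0.3127, 0.6556], [0.3127, 0.6873, -0.6556], [-0.6556, 0.6556, 0.3746]]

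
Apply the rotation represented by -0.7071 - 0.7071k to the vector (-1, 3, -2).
(-3, -1, -2)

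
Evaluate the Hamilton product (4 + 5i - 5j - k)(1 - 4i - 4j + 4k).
8 - 35i - 37j - 25k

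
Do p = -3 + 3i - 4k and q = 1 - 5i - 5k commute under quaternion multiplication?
No: pq = -8 + 18i + 35j + 11k ≠ -8 + 18i - 35j + 11k = qp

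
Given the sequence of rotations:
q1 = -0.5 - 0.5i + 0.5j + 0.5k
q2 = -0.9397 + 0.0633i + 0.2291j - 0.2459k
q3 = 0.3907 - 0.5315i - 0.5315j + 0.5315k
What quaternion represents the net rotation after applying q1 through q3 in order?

q2 · q1 = 0.5099 + 0.6757i - 0.4931j - 0.2007k
q3 · q2 · q1 = 0.4029 + 0.3617i - 0.2112j + 0.8138k
0.4029 + 0.3617i - 0.2112j + 0.8138k


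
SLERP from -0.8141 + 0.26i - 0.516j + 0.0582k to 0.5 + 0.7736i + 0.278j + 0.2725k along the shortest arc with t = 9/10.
-0.5805 - 0.7003i - 0.331j - 0.251k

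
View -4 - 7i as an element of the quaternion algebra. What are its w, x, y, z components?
-4 - 7i + 0j + 0k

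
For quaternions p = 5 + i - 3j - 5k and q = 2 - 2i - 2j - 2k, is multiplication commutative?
No: pq = -4 - 12i - 4j - 28k ≠ -4 - 4i - 28j - 12k = qp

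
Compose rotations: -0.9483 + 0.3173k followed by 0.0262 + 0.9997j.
-0.0248 + 0.3172i - 0.948j + 0.0083k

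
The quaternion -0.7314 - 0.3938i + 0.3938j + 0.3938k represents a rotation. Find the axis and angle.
axis = (-√3/3, √3/3, √3/3), θ = 274°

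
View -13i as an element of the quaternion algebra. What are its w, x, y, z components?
0 - 13i + 0j + 0k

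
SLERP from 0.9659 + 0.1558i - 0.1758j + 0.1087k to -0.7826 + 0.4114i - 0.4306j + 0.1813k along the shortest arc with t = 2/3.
0.9352 - 0.239i + 0.2453j - 0.0901k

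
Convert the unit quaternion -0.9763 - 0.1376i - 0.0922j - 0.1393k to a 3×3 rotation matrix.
[[0.9442, -0.2466, 0.2184], [0.2974, 0.9233, -0.243], [-0.1417, 0.2944, 0.9451]]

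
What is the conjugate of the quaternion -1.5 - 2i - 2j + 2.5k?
-1.5 + 2i + 2j - 2.5k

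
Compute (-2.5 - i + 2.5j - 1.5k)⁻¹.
-0.1587 + 0.0635i - 0.1587j + 0.0952k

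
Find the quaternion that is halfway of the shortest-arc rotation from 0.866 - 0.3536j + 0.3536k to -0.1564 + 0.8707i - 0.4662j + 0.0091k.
0.4938 + 0.6059i - 0.5705j + 0.2524k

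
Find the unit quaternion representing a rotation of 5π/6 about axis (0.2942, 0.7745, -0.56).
0.2588 + 0.2842i + 0.7481j - 0.5409k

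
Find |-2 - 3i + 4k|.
√29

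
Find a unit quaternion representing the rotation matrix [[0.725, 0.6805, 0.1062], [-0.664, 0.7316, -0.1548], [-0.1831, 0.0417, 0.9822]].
0.9272 + 0.053i + 0.078j - 0.3625k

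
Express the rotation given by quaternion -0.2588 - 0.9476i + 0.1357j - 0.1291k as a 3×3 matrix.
[[0.9298, -0.324, 0.1744], [-0.1904, -0.8292, -0.5255], [0.3149, 0.4554, -0.8327]]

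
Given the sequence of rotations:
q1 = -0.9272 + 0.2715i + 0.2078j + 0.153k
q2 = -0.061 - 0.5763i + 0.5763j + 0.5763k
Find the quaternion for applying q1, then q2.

q2 · q1 = 0.0051 + 0.4862i - 0.3024j - 0.8199k
0.0051 + 0.4862i - 0.3024j - 0.8199k


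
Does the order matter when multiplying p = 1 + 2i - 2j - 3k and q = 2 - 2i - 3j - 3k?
Yes: pq = -9 - i + 5j - 19k ≠ -9 + 5i - 19j + k = qp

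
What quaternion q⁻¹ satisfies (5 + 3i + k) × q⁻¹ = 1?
0.1429 - 0.0857i - 0.0286k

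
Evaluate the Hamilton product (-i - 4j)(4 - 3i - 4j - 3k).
-19 + 8i - 19j - 8k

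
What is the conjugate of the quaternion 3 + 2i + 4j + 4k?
3 - 2i - 4j - 4k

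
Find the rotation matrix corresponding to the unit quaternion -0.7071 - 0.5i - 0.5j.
[[0.5, 0.5, 0.7071], [0.5, 0.5, -0.7071], [-0.7071, 0.7071, 0]]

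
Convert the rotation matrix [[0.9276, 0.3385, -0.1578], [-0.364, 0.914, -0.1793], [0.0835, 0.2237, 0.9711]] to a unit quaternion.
0.9763 + 0.1032i - 0.0618j - 0.1799k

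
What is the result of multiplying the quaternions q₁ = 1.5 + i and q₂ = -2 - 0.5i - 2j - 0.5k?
-2.5 - 2.75i - 2.5j - 2.75k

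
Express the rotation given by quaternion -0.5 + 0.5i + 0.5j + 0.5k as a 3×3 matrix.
[[0, 1, 0], [0, 0, 1], [1, 0, 0]]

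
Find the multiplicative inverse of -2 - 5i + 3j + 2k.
-0.0476 + 0.119i - 0.0714j - 0.0476k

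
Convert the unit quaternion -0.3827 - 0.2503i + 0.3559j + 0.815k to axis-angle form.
axis = (-0.2709, 0.3852, 0.8822), θ = 5π/4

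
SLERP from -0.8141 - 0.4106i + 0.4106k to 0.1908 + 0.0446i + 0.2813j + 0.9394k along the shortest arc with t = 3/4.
-0.1111 - 0.101i + 0.2449j + 0.9578k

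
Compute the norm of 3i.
3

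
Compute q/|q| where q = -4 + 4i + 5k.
-0.5298 + 0.5298i + 0.6623k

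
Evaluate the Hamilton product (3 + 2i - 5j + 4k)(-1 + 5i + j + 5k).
-28 - 16i + 18j + 38k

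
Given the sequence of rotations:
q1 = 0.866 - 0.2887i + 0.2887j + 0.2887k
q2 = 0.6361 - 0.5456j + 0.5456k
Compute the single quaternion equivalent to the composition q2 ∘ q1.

q2 · q1 = 0.5509 - 0.4987i - 0.4464j + 0.4986k
0.5509 - 0.4987i - 0.4464j + 0.4986k


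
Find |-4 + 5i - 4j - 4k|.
√73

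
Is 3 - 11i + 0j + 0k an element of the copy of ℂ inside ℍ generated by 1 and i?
Yes. The quaternion 3 - 11i has j- and k-coefficients y = z = 0, so it lies in the complex subalgebra spanned by 1 and i.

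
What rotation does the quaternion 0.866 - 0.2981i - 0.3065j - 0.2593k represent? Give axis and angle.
axis = (-0.5961, -0.6129, -0.5186), θ = π/3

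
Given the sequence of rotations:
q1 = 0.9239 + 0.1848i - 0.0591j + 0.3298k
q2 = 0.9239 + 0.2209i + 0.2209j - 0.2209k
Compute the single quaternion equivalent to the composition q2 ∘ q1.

q2 · q1 = 0.8987 + 0.4346i + 0.0358j + 0.0467k
0.8987 + 0.4346i + 0.0358j + 0.0467k


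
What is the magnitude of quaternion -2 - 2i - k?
3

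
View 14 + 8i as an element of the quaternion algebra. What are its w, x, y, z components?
14 + 8i + 0j + 0k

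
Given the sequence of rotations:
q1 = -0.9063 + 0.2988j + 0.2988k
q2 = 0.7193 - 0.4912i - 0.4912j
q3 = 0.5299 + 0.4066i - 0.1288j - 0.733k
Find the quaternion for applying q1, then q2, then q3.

q2 · q1 = -0.5051 + 0.2984i + 0.8069j + 0.0682k
q3 · q2 · q1 = -0.2351 + 0.5354i + 0.2462j + 0.7729k
-0.2351 + 0.5354i + 0.2462j + 0.7729k


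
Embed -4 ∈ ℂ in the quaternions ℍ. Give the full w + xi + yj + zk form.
-4 + 0i + 0j + 0k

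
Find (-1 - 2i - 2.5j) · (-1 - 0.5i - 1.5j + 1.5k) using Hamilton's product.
-3.75 - 1.25i + 7j + 0.25k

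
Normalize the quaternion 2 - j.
0.8944 - 0.4472j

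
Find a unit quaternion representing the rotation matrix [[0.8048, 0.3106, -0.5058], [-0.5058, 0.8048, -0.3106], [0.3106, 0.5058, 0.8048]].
0.9239 + 0.2209i - 0.2209j - 0.2209k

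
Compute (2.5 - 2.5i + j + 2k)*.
2.5 + 2.5i - j - 2k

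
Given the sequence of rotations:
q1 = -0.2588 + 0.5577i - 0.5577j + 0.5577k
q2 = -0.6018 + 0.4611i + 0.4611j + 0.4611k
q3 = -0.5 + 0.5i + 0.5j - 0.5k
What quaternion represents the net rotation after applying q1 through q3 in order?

q2 · q1 = -0.1014 + 0.0594i + 0.2163j - 0.9693k
q3 · q2 · q1 = -0.5718 - 0.4569i + 0.2961j + 0.6138k
-0.5718 - 0.4569i + 0.2961j + 0.6138k


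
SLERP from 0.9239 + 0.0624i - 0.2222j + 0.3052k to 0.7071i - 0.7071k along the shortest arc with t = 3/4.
0.3212 - 0.6004i - 0.0772j + 0.7282k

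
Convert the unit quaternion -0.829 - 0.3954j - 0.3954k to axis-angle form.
axis = (0, -√2/2, -√2/2), θ = 292°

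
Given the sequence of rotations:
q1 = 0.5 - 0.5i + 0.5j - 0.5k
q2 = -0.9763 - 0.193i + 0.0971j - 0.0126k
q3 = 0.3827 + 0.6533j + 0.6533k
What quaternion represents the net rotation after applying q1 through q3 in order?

q2 · q1 = -0.6395 + 0.3494i - 0.5298j + 0.4339k
q3 · q2 · q1 = -0.1821 + 0.7633i - 0.3923j - 0.48k
-0.1821 + 0.7633i - 0.3923j - 0.48k


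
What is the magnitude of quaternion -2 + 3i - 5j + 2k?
√42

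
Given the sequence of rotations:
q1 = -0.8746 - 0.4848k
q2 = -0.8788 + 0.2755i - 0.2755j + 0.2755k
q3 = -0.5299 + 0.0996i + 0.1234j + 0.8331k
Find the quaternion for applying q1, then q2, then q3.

q2 · q1 = 0.9022 - 0.1074i + 0.3745j + 0.1851k
q3 · q2 · q1 = -0.6678 - 0.1424i - 0.195j + 0.7041k
-0.6678 - 0.1424i - 0.195j + 0.7041k


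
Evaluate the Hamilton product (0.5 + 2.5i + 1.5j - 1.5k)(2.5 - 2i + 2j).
3.25 + 8.25i + 7.75j + 4.25k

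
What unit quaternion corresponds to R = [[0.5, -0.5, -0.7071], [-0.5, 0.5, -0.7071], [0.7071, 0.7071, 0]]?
0.7071 + 0.5i - 0.5j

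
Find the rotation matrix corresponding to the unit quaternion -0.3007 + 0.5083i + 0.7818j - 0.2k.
[[-0.3024, 0.6745, -0.6735], [0.9151, 0.4033, -0.007], [0.2669, -0.6184, -0.7392]]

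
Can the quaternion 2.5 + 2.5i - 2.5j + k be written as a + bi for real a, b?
No. The quaternion 2.5 + 2.5i - 2.5j + k has j-coefficient y = -2.5 and k-coefficient z = 1, not both zero, so it does not lie in the complex subalgebra spanned by 1 and i.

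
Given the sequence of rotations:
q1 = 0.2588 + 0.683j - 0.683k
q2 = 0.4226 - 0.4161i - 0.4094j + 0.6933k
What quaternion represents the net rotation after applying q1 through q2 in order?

q2 · q1 = 0.8625 - 0.3016i - 0.1015j - 0.3934k
0.8625 - 0.3016i - 0.1015j - 0.3934k


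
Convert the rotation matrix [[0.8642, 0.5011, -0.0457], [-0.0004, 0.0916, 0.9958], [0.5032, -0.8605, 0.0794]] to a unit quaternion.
0.7133 - 0.6506i - 0.1924j - 0.1758k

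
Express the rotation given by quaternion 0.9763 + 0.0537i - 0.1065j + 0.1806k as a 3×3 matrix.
[[0.9121, -0.3641, -0.1886], [0.3412, 0.929, -0.1433], [0.2273, 0.0664, 0.9715]]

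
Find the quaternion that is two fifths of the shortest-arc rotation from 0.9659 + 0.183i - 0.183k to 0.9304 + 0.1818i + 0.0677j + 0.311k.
0.9816 + 0.1883i + 0.0281j + 0.0161k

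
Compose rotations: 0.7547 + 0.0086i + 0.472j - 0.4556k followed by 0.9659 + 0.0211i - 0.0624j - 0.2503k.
0.6442 + 0.1708i + 0.4163j - 0.6185k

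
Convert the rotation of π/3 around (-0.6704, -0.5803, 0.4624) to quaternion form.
0.866 - 0.3352i - 0.2902j + 0.2312k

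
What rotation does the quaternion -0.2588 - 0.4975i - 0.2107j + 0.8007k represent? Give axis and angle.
axis = (-0.515, -0.2181, 0.8289), θ = 7π/6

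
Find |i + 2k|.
√5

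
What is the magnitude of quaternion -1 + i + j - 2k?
√7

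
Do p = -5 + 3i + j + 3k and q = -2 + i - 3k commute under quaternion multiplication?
No: pq = 16 - 14i + 10j + 8k ≠ 16 - 8i - 14j + 10k = qp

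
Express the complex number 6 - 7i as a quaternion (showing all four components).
6 - 7i + 0j + 0k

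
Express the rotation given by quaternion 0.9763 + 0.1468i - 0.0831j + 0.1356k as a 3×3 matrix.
[[0.9494, -0.2892, -0.1224], [0.2404, 0.9201, -0.3092], [0.2021, 0.2641, 0.9431]]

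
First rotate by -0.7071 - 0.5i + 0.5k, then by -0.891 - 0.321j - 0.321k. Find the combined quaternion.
0.7905 + 0.285i + 0.3875j - 0.379k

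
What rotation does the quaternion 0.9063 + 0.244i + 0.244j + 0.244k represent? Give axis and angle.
axis = (√3/3, √3/3, √3/3), θ = 50°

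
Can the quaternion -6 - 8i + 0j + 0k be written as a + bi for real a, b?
Yes. The quaternion -6 - 8i has j- and k-coefficients y = z = 0, so it lies in the complex subalgebra spanned by 1 and i.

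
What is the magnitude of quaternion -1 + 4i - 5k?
√42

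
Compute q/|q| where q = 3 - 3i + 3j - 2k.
0.5388 - 0.5388i + 0.5388j - 0.3592k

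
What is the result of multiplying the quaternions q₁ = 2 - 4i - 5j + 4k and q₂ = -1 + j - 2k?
11 + 10i - j - 12k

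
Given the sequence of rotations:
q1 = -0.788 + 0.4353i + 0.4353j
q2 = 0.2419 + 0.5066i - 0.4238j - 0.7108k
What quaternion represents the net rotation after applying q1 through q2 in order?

q2 · q1 = -0.2267 + 0.0155i + 0.1298j + 0.9651k
-0.2267 + 0.0155i + 0.1298j + 0.9651k


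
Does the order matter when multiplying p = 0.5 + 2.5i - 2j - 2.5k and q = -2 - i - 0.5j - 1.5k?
Yes: pq = -3.25 - 3.75i + 10j + k ≠ -3.25 - 7.25i - 2.5j + 7.5k = qp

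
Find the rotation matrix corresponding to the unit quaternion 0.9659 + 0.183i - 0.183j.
[[0.933, -0.067, -0.3535], [-0.067, 0.933, -0.3535], [0.3535, 0.3535, 0.866]]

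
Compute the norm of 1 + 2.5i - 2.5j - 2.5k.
4.444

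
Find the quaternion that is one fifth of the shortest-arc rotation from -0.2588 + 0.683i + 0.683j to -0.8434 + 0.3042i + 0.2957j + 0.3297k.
-0.4099 + 0.6437i + 0.6418j + 0.0752k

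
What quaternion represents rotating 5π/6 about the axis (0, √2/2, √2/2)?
0.2588 + 0.683j + 0.683k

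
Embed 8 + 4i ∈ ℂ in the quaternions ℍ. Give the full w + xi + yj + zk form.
8 + 4i + 0j + 0k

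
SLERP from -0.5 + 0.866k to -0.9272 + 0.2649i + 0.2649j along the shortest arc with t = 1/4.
-0.6926 + 0.0804i + 0.0804j + 0.7123k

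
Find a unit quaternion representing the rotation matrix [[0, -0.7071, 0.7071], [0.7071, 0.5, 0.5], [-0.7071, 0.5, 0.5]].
0.7071 + 0.5j + 0.5k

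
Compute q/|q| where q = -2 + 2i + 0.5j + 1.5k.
-0.6172 + 0.6172i + 0.1543j + 0.4629k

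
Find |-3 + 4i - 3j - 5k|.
√59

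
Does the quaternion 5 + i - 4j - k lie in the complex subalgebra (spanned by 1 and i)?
No. The quaternion 5 + i - 4j - k has j-coefficient y = -4 and k-coefficient z = -1, not both zero, so it does not lie in the complex subalgebra spanned by 1 and i.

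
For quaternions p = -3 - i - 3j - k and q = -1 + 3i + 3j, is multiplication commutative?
No: pq = 15 - 5i - 9j + 7k ≠ 15 - 11i - 3j - 5k = qp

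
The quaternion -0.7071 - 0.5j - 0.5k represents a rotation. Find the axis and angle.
axis = (0, -√2/2, -√2/2), θ = 3π/2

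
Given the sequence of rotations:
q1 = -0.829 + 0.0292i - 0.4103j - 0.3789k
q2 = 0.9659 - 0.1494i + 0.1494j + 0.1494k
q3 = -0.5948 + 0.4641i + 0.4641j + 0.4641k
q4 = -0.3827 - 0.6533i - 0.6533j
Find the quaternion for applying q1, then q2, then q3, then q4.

q2 · q1 = -0.6785 + 0.1567i - 0.5724j - 0.4329k
q3 · q2 · q1 = 0.7974 - 0.3434i + 0.2992j - 0.3958k
q4 · q3 · q2 · q1 = -0.334 - 0.1309i - 0.894j - 0.2683k
-0.334 - 0.1309i - 0.894j - 0.2683k


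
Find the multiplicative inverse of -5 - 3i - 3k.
-0.1163 + 0.0698i + 0.0698k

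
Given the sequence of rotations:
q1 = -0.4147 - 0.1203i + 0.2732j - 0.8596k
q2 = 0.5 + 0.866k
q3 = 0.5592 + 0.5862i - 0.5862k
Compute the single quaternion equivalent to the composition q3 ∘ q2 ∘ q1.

q2 · q1 = 0.5371 - 0.2967i + 0.0324j - 0.7889k
q3 · q2 · q1 = 0.0118 + 0.1679i + 0.6545j - 0.737k
0.0118 + 0.1679i + 0.6545j - 0.737k


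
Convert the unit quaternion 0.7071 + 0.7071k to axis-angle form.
axis = (0, 0, 1), θ = π/2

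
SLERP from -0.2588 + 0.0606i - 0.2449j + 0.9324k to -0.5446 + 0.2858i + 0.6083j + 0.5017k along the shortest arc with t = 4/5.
-0.5319 + 0.2609i + 0.4646j + 0.6582k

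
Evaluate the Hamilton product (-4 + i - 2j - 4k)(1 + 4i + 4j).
i - 34j + 8k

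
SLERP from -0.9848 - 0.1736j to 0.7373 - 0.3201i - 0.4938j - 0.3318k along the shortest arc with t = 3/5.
-0.9216 + 0.2091i + 0.2449j + 0.2167k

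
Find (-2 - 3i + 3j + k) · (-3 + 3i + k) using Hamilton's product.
14 + 6i - 3j - 14k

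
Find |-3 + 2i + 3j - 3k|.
√31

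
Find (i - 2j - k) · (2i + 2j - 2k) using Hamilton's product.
6i + 6k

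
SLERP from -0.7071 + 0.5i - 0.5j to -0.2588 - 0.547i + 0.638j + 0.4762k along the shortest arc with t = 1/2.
-0.267 + 0.6236i - 0.6778j - 0.2836k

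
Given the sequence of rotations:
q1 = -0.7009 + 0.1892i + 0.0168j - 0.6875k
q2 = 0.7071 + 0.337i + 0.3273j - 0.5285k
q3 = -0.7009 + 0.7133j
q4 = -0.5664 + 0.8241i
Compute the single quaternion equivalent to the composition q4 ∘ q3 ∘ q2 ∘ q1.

q2 · q1 = -0.9282 - 0.3186i - 0.0858j - 0.172k
q3 · q2 · q1 = 0.7118 + 0.1006i - 0.6019j + 0.3478k
q4 · q3 · q2 · q1 = -0.4861 + 0.5296i + 0.0543j - 0.693k
-0.4861 + 0.5296i + 0.0543j - 0.693k


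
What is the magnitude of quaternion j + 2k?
√5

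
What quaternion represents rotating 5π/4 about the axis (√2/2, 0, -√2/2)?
-0.3827 + 0.6533i - 0.6533k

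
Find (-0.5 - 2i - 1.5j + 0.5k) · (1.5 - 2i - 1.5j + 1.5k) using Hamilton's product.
-7.75 - 3.5i + 0.5j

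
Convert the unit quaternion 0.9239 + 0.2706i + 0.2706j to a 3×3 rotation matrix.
[[0.8536, 0.1464, 0.5], [0.1464, 0.8536, -0.5], [-0.5, 0.5, 0.7071]]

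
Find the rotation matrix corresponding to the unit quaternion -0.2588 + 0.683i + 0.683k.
[[0.067, 0.3535, 0.933], [-0.3535, -0.866, 0.3535], [0.933, -0.3535, 0.067]]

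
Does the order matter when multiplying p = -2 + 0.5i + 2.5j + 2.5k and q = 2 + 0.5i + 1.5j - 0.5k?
Yes: pq = -6.75 - 5i + 3.5j + 5.5k ≠ -6.75 + 5i + 0.5j + 6.5k = qp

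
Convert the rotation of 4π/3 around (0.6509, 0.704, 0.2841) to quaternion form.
-0.5 + 0.5637i + 0.6097j + 0.246k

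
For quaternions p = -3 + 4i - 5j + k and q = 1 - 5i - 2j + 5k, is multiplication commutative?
No: pq = 2 - 4i - 24j - 47k ≠ 2 + 42i + 26j + 19k = qp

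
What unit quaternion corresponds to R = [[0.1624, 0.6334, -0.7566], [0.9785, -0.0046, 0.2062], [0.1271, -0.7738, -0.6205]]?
-0.3665 + 0.6685i + 0.6028j - 0.2354k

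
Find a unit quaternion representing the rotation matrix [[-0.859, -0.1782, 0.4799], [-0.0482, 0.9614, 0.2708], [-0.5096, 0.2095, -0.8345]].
0.2588 - 0.0592i + 0.9559j + 0.1256k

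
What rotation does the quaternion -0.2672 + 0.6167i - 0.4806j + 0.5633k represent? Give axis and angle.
axis = (0.64, -0.4987, 0.5846), θ = 211°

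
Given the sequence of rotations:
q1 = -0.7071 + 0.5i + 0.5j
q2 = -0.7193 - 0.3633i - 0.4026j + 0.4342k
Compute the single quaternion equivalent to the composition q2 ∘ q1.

q2 · q1 = 0.8916 - 0.3199i + 0.1421j - 0.2874k
0.8916 - 0.3199i + 0.1421j - 0.2874k


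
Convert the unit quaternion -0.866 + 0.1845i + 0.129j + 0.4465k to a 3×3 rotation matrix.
[[0.568, 0.8209, -0.0587], [-0.7257, 0.5332, 0.4348], [0.3882, -0.2044, 0.8986]]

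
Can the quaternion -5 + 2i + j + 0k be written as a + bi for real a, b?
No. The quaternion -5 + 2i + j has j-coefficient y = 1 and k-coefficient z = 0, not both zero, so it does not lie in the complex subalgebra spanned by 1 and i.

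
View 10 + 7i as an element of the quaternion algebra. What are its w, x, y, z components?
10 + 7i + 0j + 0k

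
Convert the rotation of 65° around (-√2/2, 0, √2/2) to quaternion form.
0.8434 - 0.3799i + 0.3799k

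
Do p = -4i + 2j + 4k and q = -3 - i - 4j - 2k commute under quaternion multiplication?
No: pq = 12 + 24i - 18j + 6k ≠ 12 + 6j - 30k = qp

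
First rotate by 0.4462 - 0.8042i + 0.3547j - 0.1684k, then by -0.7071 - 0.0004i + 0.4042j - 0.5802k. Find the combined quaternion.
-0.5569 + 0.7062i + 0.3961j + 0.1851k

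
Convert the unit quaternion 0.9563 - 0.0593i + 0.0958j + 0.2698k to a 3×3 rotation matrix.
[[0.8361, -0.5274, 0.1512], [0.5047, 0.8474, 0.1651], [-0.2152, -0.0617, 0.9746]]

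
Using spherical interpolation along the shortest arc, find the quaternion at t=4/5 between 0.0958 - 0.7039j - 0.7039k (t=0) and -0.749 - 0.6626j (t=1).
-0.6304 - 0.7559j - 0.1769k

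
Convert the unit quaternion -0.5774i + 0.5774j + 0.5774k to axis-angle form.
axis = (-√3/3, √3/3, √3/3), θ = π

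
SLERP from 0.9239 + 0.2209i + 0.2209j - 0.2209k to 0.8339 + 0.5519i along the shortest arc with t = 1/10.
0.9239 + 0.2575i + 0.2002j - 0.2002k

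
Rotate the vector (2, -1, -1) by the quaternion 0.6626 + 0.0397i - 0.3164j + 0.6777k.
(1.051, 2.149, 0.526)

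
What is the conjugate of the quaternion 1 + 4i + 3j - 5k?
1 - 4i - 3j + 5k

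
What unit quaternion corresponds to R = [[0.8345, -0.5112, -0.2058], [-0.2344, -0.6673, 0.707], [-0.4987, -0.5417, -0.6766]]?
-0.3502 + 0.8914i - 0.2091j - 0.1976k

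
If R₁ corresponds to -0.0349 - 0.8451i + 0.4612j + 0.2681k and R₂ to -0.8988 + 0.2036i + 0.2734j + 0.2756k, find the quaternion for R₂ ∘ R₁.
0.0035 + 0.6987i - 0.7116j + 0.0744k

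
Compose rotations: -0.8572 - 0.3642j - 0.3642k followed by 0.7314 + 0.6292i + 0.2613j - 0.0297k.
-0.5426 - 0.6453i - 0.2612j - 0.4701k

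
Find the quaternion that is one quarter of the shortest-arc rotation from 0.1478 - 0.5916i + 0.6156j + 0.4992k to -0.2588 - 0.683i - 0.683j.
0.2302 - 0.2845i + 0.8125j + 0.4537k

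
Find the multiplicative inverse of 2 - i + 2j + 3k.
0.1111 + 0.0556i - 0.1111j - 0.1667k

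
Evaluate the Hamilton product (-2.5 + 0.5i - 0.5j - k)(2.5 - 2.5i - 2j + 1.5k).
-4.5 + 4.75i + 5.5j - 8.5k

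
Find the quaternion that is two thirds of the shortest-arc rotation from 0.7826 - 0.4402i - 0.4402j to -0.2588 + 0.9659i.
0.4809 - 0.861i - 0.1657j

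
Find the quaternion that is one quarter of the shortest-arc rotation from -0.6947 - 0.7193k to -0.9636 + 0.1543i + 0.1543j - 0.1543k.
-0.7981 + 0.0415i + 0.0415j - 0.5997k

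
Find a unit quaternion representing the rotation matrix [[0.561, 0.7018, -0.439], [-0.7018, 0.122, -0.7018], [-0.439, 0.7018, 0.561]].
0.749 + 0.4685i - 0.4685k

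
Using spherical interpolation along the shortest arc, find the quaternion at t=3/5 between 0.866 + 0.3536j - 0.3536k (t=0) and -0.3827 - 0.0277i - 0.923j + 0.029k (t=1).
0.6315 + 0.018i + 0.7551j - 0.1753k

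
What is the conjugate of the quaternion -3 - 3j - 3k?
-3 + 3j + 3k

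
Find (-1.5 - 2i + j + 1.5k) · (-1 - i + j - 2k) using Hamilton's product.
1.5 - 8j + 0.5k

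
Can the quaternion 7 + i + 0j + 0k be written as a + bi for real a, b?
Yes. The quaternion 7 + i has j- and k-coefficients y = z = 0, so it lies in the complex subalgebra spanned by 1 and i.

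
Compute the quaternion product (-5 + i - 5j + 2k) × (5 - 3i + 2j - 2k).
-8 + 26i - 39j + 7k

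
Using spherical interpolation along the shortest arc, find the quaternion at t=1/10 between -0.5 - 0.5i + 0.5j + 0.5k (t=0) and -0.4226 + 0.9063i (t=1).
-0.4215 - 0.6027i + 0.4791j + 0.4791k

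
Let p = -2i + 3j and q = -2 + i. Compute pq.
2 + 4i - 6j - 3k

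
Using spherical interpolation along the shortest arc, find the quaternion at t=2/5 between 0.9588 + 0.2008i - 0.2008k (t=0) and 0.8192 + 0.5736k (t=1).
0.9838 + 0.1301i + 0.1236k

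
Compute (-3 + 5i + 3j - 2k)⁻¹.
-0.0638 - 0.1064i - 0.0638j + 0.0426k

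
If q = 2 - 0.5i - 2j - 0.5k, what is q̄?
2 + 0.5i + 2j + 0.5k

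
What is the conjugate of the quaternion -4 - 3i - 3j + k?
-4 + 3i + 3j - k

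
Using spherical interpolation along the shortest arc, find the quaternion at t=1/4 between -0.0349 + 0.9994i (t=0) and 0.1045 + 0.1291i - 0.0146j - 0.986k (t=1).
0.0061 + 0.9362i - 0.0052j - 0.3513k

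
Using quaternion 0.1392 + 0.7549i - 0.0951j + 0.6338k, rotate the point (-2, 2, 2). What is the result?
(0.864, -2.613, -2.103)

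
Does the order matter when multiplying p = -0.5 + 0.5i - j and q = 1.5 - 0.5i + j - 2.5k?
Yes: pq = 0.5 + 3.5i - 0.75j + 1.25k ≠ 0.5 - 1.5i - 3.25j + 1.25k = qp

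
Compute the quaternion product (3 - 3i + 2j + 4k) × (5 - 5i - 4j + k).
4 - 12i - 19j + 45k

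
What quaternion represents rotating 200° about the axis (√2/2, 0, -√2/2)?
-0.1736 + 0.6964i - 0.6964k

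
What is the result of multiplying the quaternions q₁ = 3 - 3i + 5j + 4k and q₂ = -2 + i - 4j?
17 + 25i - 18j - k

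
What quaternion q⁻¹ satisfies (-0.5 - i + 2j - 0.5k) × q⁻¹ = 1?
-0.0909 + 0.1818i - 0.3636j + 0.0909k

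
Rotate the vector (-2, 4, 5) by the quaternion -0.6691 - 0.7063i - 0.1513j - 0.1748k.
(0.38, -5.592, 3.686)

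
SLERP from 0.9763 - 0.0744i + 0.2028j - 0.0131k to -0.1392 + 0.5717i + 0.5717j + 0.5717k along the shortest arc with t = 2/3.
0.5869 - 0.5182i - 0.3849j - 0.4887k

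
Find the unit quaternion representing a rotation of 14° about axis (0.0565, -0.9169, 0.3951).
0.9925 + 0.0069i - 0.1117j + 0.0482k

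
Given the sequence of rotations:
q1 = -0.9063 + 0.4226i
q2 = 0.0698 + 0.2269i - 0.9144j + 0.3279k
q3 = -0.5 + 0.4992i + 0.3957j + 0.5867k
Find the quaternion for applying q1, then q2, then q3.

q2 · q1 = -0.1591 - 0.1761i + 0.9673j + 0.0892k
q3 · q2 · q1 = -0.2676 - 0.5236i - 0.6945j + 0.4146k
-0.2676 - 0.5236i - 0.6945j + 0.4146k


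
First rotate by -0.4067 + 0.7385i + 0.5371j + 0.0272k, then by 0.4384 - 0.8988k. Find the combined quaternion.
-0.1538 + 0.8065i - 0.4283j + 0.3775k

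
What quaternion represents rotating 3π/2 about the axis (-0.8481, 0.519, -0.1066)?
-0.7071 - 0.5997i + 0.367j - 0.0754k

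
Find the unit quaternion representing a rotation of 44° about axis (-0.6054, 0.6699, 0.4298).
0.9272 - 0.2268i + 0.2509j + 0.161k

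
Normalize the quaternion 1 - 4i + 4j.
0.1741 - 0.6963i + 0.6963j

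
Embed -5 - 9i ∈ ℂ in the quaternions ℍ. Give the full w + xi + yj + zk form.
-5 - 9i + 0j + 0k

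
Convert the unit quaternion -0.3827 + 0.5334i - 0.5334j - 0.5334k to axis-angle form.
axis = (√3/3, -√3/3, -√3/3), θ = 5π/4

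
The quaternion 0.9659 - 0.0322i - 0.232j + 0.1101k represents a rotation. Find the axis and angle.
axis = (-0.1244, -0.8964, 0.4254), θ = π/6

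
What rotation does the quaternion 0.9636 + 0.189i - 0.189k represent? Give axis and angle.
axis = (√2/2, 0, -√2/2), θ = 31°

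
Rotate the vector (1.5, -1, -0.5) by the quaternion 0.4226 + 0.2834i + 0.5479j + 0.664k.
(-0.892, 1.106, -1.217)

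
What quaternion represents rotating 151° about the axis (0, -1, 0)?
0.2504 - 0.9681j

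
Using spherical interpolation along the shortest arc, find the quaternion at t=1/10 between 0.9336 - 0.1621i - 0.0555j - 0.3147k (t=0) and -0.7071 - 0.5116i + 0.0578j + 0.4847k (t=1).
0.9335 - 0.0924i - 0.0572j - 0.3417k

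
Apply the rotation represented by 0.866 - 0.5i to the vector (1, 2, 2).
(1, 2.732, -0.732)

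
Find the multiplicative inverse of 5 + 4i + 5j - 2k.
0.0714 - 0.0571i - 0.0714j + 0.0286k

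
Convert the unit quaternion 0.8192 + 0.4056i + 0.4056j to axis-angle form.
axis = (√2/2, √2/2, 0), θ = 70°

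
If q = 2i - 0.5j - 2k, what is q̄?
-2i + 0.5j + 2k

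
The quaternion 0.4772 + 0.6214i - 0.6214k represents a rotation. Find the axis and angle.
axis = (√2/2, 0, -√2/2), θ = 123°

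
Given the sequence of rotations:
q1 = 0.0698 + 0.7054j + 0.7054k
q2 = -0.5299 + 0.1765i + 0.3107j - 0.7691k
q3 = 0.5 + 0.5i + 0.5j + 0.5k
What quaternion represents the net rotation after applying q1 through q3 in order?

q2 · q1 = 0.2864 + 0.774i - 0.4766j - 0.303k
q3 · q2 · q1 = 0.146 + 0.617i + 0.4434j - 0.6336k
0.146 + 0.617i + 0.4434j - 0.6336k


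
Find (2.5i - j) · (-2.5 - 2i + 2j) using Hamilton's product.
7 - 6.25i + 2.5j + 3k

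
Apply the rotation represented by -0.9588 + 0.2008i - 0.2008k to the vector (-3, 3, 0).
(-3.913, 1.361, -0.913)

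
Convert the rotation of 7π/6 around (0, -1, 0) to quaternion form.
-0.2588 - 0.9659j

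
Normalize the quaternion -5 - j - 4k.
-0.7715 - 0.1543j - 0.6172k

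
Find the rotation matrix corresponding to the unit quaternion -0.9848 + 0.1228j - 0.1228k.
[[0.9397, -0.2419, -0.2419], [0.2419, 0.9698, -0.0302], [0.2419, -0.0302, 0.9698]]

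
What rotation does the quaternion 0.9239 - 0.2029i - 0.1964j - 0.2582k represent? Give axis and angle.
axis = (-0.5303, -0.5133, -0.6748), θ = π/4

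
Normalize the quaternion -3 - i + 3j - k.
-0.6708 - 0.2236i + 0.6708j - 0.2236k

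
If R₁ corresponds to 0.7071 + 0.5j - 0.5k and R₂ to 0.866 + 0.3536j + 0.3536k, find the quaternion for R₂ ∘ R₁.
0.6123 - 0.3536i + 0.683j - 0.183k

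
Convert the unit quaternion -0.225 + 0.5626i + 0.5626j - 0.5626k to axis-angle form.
axis = (√3/3, √3/3, -√3/3), θ = 206°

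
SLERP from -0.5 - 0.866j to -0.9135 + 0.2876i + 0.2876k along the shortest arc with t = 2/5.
-0.7797 + 0.1373i - 0.5952j + 0.1373k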